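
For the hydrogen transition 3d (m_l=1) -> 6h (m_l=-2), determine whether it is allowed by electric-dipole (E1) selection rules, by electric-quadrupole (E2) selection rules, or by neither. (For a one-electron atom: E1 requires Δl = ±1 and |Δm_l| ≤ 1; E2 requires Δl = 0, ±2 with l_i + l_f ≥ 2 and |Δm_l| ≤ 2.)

Δl = 5 − 2 = +3; l_i + l_f = 7.
Δm_l = -3.
E1 (Δl = ±1, |Δm_l| ≤ 1): not satisfied.
E2 (Δl = 0,±2, l_i+l_f ≥ 2, |Δm_l| ≤ 2): not satisfied.

neither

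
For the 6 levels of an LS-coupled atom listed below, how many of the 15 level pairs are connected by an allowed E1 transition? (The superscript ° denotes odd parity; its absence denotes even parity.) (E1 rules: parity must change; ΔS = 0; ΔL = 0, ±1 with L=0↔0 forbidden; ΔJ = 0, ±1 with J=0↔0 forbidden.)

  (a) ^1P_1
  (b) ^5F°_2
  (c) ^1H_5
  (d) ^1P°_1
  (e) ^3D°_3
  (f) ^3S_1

(a)–(b): forbidden (ΔS, ΔL).
(a)–(c): forbidden (parity, ΔL, ΔJ).
(a)–(d): allowed.
(a)–(e): forbidden (ΔS, ΔJ).
(a)–(f): forbidden (parity, ΔS).
(b)–(c): forbidden (ΔS, ΔL, ΔJ).
(b)–(d): forbidden (parity, ΔS, ΔL).
(b)–(e): forbidden (parity, ΔS).
(b)–(f): forbidden (ΔS, ΔL).
(c)–(d): forbidden (ΔL, ΔJ).
(c)–(e): forbidden (ΔS, ΔL, ΔJ).
(c)–(f): forbidden (parity, ΔS, ΔL, ΔJ).
(d)–(e): forbidden (parity, ΔS, ΔJ).
(d)–(f): forbidden (ΔS).
(e)–(f): forbidden (ΔL, ΔJ).
Allowed pairs: 1 of 15.

1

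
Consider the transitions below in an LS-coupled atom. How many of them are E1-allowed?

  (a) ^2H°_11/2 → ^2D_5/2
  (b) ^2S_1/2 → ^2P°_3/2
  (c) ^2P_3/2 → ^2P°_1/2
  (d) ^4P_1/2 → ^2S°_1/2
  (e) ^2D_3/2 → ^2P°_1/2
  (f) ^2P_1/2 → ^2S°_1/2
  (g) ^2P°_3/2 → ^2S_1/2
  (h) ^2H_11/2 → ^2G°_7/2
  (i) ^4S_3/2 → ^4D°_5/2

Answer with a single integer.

(a) forbidden (ΔL, ΔJ fail)
(b) allowed
(c) allowed
(d) forbidden (ΔS fails)
(e) allowed
(f) allowed
(g) allowed
(h) forbidden (ΔJ fails)
(i) forbidden (ΔL fails)
Total allowed: 5 of 9.

5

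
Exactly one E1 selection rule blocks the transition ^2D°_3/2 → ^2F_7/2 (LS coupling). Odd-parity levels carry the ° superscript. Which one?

Initial level: S=1/2, L=2, J=3/2, parity odd. Final level: S=1/2, L=3, J=7/2, parity even.
ΔS = 0: S: 1/2 → 1/2 — ✓.
Parity must change: odd → even — ✓.
ΔJ = 0, ±1 (not J=0↔0): J: 3/2 → 7/2, ΔJ = +2 — ✗.
ΔL = 0, ±1 (not L=0↔0): L: 2 → 3, ΔL = +1 — ✓.

the ΔJ = 0, ±1 rule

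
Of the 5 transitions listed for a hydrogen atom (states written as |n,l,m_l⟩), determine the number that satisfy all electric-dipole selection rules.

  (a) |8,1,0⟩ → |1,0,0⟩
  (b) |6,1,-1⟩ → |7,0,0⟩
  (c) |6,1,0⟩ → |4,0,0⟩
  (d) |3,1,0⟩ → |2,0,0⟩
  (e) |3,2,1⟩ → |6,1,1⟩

5

(a) allowed
(b) allowed
(c) allowed
(d) allowed
(e) allowed
Total allowed: 5 of 5.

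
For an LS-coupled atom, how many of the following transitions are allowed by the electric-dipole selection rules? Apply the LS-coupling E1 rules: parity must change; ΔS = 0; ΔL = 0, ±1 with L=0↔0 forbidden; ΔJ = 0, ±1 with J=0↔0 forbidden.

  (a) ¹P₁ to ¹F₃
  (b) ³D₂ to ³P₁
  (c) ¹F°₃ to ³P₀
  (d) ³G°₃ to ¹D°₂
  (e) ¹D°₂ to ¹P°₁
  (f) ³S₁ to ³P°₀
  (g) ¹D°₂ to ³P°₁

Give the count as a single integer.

1

(a) forbidden (parity, ΔL, ΔJ fail)
(b) forbidden (parity fails)
(c) forbidden (ΔS, ΔL, ΔJ fail)
(d) forbidden (parity, ΔS, ΔL fail)
(e) forbidden (parity fails)
(f) allowed
(g) forbidden (parity, ΔS fail)
Total allowed: 1 of 7.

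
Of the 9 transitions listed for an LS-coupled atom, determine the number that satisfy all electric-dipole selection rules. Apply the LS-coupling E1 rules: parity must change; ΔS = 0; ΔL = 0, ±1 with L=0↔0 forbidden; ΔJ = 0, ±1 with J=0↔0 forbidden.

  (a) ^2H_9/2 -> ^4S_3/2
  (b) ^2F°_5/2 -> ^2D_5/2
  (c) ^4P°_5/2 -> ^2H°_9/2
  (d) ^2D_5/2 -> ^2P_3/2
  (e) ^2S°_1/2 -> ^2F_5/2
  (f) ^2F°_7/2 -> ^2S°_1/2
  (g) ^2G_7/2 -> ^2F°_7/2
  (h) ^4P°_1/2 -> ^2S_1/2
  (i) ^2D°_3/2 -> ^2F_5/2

3

(a) forbidden (parity, ΔS, ΔL, ΔJ fail)
(b) allowed
(c) forbidden (parity, ΔS, ΔL, ΔJ fail)
(d) forbidden (parity fails)
(e) forbidden (ΔL, ΔJ fail)
(f) forbidden (parity, ΔL, ΔJ fail)
(g) allowed
(h) forbidden (ΔS fails)
(i) allowed
Total allowed: 3 of 9.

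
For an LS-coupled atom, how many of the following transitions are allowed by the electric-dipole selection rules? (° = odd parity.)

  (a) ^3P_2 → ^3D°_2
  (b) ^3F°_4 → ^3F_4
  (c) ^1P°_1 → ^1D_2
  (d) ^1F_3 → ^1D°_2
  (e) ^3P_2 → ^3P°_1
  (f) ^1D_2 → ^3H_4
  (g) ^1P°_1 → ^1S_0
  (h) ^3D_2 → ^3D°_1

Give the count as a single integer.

(a) allowed
(b) allowed
(c) allowed
(d) allowed
(e) allowed
(f) forbidden (parity, ΔS, ΔL, ΔJ fail)
(g) allowed
(h) allowed
Total allowed: 7 of 8.

7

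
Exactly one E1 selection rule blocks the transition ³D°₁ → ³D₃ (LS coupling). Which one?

the ΔJ = 0, ±1 rule

Reading off the term symbols: S 1→1, L 2→2, J 1→3, parity odd→even.
Parity must change: odd → even — satisfied.
ΔS = 0: S: 1 → 1 — satisfied.
ΔL = 0, ±1 (not L=0↔0): L: 2 → 2, ΔL = +0 — satisfied.
ΔJ = 0, ±1 (not J=0↔0): J: 1 → 3, ΔJ = +2 — violated.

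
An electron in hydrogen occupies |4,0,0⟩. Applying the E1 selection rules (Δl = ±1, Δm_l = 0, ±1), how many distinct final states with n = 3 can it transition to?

E1 requires Δl = ±1, so l_f ∈ {-1, 1}; with 0 ≤ l_f ≤ n_f−1 = 2, the allowed l_f values are {1}.
For l_f = 1: m_f ∈ {m_i−1, m_i, m_i+1} ∩ [−1, 1] = {-1, 0, 1} → 3 states.
Total: 3.

3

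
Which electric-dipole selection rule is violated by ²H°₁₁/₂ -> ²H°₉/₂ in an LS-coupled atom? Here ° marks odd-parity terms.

parity

Parity must change: odd → odd — fails.
ΔS = 0: S: 1/2 → 1/2 — ok.
ΔL = 0, ±1 (not L=0↔0): L: 5 → 5, ΔL = +0 — ok.
ΔJ = 0, ±1 (not J=0↔0): J: 11/2 → 9/2, ΔJ = -1 — ok.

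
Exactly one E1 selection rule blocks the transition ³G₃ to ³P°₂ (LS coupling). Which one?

Parity must change: even → odd — ✓.
ΔS = 0: S: 1 → 1 — ✓.
ΔL = 0, ±1 (not L=0↔0): L: 4 → 1, ΔL = -3 — ✗.
ΔJ = 0, ±1 (not J=0↔0): J: 3 → 2, ΔJ = -1 — ✓.

the ΔL = 0, ±1 rule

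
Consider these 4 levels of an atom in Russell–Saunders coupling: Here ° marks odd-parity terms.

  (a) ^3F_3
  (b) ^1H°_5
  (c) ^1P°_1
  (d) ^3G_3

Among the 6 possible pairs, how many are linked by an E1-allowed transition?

0

(a)–(b): forbidden (ΔS, ΔL, ΔJ).
(a)–(c): forbidden (ΔS, ΔL, ΔJ).
(a)–(d): forbidden (parity).
(b)–(c): forbidden (parity, ΔL, ΔJ).
(b)–(d): forbidden (ΔS, ΔJ).
(c)–(d): forbidden (ΔS, ΔL, ΔJ).
Allowed pairs: 0 of 6.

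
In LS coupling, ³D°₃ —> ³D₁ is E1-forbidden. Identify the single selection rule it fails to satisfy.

the ΔJ = 0, ±1 rule

ΔS = 0: S: 1 → 1 — ok.
ΔL = 0, ±1 (not L=0↔0): L: 2 → 2, ΔL = +0 — ok.
Parity must change: odd → even — ok.
ΔJ = 0, ±1 (not J=0↔0): J: 3 → 1, ΔJ = -2 — fails.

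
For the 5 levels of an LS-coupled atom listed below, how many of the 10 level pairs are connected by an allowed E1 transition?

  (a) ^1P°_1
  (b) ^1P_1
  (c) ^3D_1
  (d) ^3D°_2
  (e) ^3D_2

(a)–(b): allowed.
(a)–(c): forbidden (ΔS).
(a)–(d): forbidden (parity, ΔS).
(a)–(e): forbidden (ΔS).
(b)–(c): forbidden (parity, ΔS).
(b)–(d): forbidden (ΔS).
(b)–(e): forbidden (parity, ΔS).
(c)–(d): allowed.
(c)–(e): forbidden (parity).
(d)–(e): allowed.
Allowed pairs: 3 of 10.

3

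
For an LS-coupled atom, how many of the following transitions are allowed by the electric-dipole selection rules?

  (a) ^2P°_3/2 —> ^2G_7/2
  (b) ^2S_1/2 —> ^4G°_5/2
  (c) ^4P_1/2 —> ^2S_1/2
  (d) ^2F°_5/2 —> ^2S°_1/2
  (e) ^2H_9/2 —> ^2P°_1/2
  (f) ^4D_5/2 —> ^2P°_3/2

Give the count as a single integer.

0

(a) forbidden (ΔL, ΔJ fail)
(b) forbidden (ΔS, ΔL, ΔJ fail)
(c) forbidden (parity, ΔS fail)
(d) forbidden (parity, ΔL, ΔJ fail)
(e) forbidden (ΔL, ΔJ fail)
(f) forbidden (ΔS fails)
Total allowed: 0 of 6.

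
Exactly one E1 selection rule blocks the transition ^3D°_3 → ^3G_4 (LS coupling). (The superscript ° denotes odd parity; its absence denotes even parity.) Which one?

Reading off the term symbols: S 1→1, L 2→4, J 3→4, parity odd→even.
Parity must change: odd → even — ok.
ΔS = 0: S: 1 → 1 — ok.
ΔL = 0, ±1 (not L=0↔0): L: 2 → 4, ΔL = +2 — fails.
ΔJ = 0, ±1 (not J=0↔0): J: 3 → 4, ΔJ = +1 — ok.

the ΔL = 0, ±1 rule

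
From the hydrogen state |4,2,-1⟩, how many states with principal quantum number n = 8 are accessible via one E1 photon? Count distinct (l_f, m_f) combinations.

E1 requires Δl = ±1, so l_f ∈ {1, 3}; with 0 ≤ l_f ≤ n_f−1 = 7, the allowed l_f values are {1, 3}.
For l_f = 1: m_f ∈ {m_i−1, m_i, m_i+1} ∩ [−1, 1] = {-1, 0} → 2 states.
For l_f = 3: m_f ∈ {m_i−1, m_i, m_i+1} ∩ [−3, 3] = {-2, -1, 0} → 3 states.
Total: 5.

5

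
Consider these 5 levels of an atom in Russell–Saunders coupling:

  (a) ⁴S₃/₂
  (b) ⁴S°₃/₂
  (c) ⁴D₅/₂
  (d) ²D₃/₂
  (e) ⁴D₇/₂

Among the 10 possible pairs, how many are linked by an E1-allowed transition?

(a)–(b): forbidden (ΔL).
(a)–(c): forbidden (parity, ΔL).
(a)–(d): forbidden (parity, ΔS, ΔL).
(a)–(e): forbidden (parity, ΔL, ΔJ).
(b)–(c): forbidden (ΔL).
(b)–(d): forbidden (ΔS, ΔL).
(b)–(e): forbidden (ΔL, ΔJ).
(c)–(d): forbidden (parity, ΔS).
(c)–(e): forbidden (parity).
(d)–(e): forbidden (parity, ΔS, ΔJ).
Allowed pairs: 0 of 10.

0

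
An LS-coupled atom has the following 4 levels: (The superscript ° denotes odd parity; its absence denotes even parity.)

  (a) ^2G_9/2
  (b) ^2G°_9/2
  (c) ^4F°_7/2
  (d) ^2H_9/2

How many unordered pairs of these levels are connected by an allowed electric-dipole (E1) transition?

(a)–(b): allowed.
(a)–(c): forbidden (ΔS).
(a)–(d): forbidden (parity).
(b)–(c): forbidden (parity, ΔS).
(b)–(d): allowed.
(c)–(d): forbidden (ΔS, ΔL).
Allowed pairs: 2 of 6.

2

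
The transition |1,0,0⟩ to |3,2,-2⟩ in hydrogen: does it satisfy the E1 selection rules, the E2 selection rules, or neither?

E2

Δl = 2 − 0 = +2; l_i + l_f = 2.
Δm_l = -2.
E1 (Δl = ±1, |Δm_l| ≤ 1): not satisfied.
E2 (Δl = 0,±2, l_i+l_f ≥ 2, |Δm_l| ≤ 2): satisfied.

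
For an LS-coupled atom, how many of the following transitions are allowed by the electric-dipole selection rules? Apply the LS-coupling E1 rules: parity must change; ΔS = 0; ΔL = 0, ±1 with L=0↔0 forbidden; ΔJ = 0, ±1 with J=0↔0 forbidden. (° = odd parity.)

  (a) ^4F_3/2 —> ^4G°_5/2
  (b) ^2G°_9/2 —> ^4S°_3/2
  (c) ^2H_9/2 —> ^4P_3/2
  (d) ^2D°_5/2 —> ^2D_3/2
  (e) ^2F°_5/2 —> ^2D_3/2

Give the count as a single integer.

3

(a) allowed
(b) forbidden (parity, ΔS, ΔL, ΔJ fail)
(c) forbidden (parity, ΔS, ΔL, ΔJ fail)
(d) allowed
(e) allowed
Total allowed: 3 of 5.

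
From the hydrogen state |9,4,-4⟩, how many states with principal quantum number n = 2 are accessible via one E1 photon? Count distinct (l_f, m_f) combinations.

0

E1 requires l_f ∈ {3, 5}, but neither lies in [0, 1], so no final state is reachable.
Total: 0.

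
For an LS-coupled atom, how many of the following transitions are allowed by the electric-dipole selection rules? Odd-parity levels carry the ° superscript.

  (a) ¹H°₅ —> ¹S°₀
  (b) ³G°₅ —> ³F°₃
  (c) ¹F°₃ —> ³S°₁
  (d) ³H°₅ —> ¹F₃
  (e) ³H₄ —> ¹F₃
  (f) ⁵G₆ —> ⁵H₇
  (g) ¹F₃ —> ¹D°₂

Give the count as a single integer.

1

(a) forbidden (parity, ΔL, ΔJ fail)
(b) forbidden (parity, ΔJ fail)
(c) forbidden (parity, ΔS, ΔL, ΔJ fail)
(d) forbidden (ΔS, ΔL, ΔJ fail)
(e) forbidden (parity, ΔS, ΔL fail)
(f) forbidden (parity fails)
(g) allowed
Total allowed: 1 of 7.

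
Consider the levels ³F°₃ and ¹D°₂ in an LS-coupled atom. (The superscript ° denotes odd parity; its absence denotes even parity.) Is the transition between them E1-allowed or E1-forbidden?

Reading off the term symbols: S 1→0, L 3→2, J 3→2, parity odd→odd.
Parity must change: odd → odd — fails.
ΔS = 0: S: 1 → 0 — fails.
ΔL = 0, ±1 (not L=0↔0): L: 3 → 2, ΔL = -1 — passes.
ΔJ = 0, ±1 (not J=0↔0): J: 3 → 2, ΔJ = -1 — passes.
Rule(s) violated: parity, ΔS.

forbidden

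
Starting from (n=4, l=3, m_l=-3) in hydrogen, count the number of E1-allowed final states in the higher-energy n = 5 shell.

E1 requires Δl = ±1, so l_f ∈ {2, 4}; with 0 ≤ l_f ≤ n_f−1 = 4, the allowed l_f values are {2, 4}.
For l_f = 2: m_f ∈ {m_i−1, m_i, m_i+1} ∩ [−2, 2] = {-2} → 1 state.
For l_f = 4: m_f ∈ {m_i−1, m_i, m_i+1} ∩ [−4, 4] = {-4, -3, -2} → 3 states.
Total: 4.

4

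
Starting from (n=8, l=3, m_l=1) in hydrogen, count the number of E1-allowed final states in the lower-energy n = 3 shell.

3

E1 requires Δl = ±1, so l_f ∈ {2, 4}; with 0 ≤ l_f ≤ n_f−1 = 2, the allowed l_f values are {2}.
For l_f = 2: m_f ∈ {m_i−1, m_i, m_i+1} ∩ [−2, 2] = {0, 1, 2} → 3 states.
Total: 3.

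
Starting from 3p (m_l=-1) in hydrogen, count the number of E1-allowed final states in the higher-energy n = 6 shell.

E1 requires Δl = ±1, so l_f ∈ {0, 2}; with 0 ≤ l_f ≤ n_f−1 = 5, the allowed l_f values are {0, 2}.
For l_f = 0: m_f ∈ {m_i−1, m_i, m_i+1} ∩ [−0, 0] = {0} → 1 state.
For l_f = 2: m_f ∈ {m_i−1, m_i, m_i+1} ∩ [−2, 2] = {-2, -1, 0} → 3 states.
Total: 4.

4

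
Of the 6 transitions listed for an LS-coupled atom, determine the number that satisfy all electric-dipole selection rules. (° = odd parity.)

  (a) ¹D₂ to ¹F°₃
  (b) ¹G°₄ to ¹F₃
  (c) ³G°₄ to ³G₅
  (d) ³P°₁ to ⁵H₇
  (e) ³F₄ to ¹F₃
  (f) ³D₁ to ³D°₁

4

(a) allowed
(b) allowed
(c) allowed
(d) forbidden (ΔS, ΔL, ΔJ fail)
(e) forbidden (parity, ΔS fail)
(f) allowed
Total allowed: 4 of 6.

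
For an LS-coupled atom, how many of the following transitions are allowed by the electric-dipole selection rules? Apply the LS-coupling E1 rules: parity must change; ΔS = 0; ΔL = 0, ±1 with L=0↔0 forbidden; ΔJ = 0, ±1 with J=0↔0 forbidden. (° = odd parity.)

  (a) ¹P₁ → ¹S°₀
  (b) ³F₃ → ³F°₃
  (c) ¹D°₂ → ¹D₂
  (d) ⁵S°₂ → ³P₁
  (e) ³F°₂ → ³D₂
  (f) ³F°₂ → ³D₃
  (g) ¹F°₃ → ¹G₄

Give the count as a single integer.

6

(a) allowed
(b) allowed
(c) allowed
(d) forbidden (ΔS fails)
(e) allowed
(f) allowed
(g) allowed
Total allowed: 6 of 7.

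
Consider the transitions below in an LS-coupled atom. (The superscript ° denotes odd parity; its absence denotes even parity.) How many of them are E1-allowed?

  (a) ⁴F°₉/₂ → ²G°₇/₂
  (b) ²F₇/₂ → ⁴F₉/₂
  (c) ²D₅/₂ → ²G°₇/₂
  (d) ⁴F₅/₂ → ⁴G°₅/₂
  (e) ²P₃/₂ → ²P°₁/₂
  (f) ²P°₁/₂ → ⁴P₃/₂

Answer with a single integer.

2

(a) forbidden (parity, ΔS fail)
(b) forbidden (parity, ΔS fail)
(c) forbidden (ΔL fails)
(d) allowed
(e) allowed
(f) forbidden (ΔS fails)
Total allowed: 2 of 6.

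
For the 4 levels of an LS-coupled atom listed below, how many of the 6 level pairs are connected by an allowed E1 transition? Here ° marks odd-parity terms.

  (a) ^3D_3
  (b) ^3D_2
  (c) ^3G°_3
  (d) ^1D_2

(a)–(b): forbidden (parity).
(a)–(c): forbidden (ΔL).
(a)–(d): forbidden (parity, ΔS).
(b)–(c): forbidden (ΔL).
(b)–(d): forbidden (parity, ΔS).
(c)–(d): forbidden (ΔS, ΔL).
Allowed pairs: 0 of 6.

0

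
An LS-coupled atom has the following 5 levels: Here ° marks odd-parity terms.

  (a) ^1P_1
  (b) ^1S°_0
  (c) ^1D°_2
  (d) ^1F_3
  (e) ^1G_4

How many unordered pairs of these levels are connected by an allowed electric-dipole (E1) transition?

3

(a)–(b): allowed.
(a)–(c): allowed.
(a)–(d): forbidden (parity, ΔL, ΔJ).
(a)–(e): forbidden (parity, ΔL, ΔJ).
(b)–(c): forbidden (parity, ΔL, ΔJ).
(b)–(d): forbidden (ΔL, ΔJ).
(b)–(e): forbidden (ΔL, ΔJ).
(c)–(d): allowed.
(c)–(e): forbidden (ΔL, ΔJ).
(d)–(e): forbidden (parity).
Allowed pairs: 3 of 10.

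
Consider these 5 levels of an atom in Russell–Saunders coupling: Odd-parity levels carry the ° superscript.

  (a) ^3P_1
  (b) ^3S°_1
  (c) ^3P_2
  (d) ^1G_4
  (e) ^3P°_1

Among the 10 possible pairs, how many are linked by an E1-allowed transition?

4

(a)–(b): allowed.
(a)–(c): forbidden (parity).
(a)–(d): forbidden (parity, ΔS, ΔL, ΔJ).
(a)–(e): allowed.
(b)–(c): allowed.
(b)–(d): forbidden (ΔS, ΔL, ΔJ).
(b)–(e): forbidden (parity).
(c)–(d): forbidden (parity, ΔS, ΔL, ΔJ).
(c)–(e): allowed.
(d)–(e): forbidden (ΔS, ΔL, ΔJ).
Allowed pairs: 4 of 10.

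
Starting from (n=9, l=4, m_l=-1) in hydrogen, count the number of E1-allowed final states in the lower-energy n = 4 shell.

3

E1 requires Δl = ±1, so l_f ∈ {3, 5}; with 0 ≤ l_f ≤ n_f−1 = 3, the allowed l_f values are {3}.
For l_f = 3: m_f ∈ {m_i−1, m_i, m_i+1} ∩ [−3, 3] = {-2, -1, 0} → 3 states.
Total: 3.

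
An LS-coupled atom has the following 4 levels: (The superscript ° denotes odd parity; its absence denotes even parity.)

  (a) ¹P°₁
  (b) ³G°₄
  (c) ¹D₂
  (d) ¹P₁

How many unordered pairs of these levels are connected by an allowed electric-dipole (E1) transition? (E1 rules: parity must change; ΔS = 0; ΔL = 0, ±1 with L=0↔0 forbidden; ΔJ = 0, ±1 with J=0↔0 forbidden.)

2

(a)–(b): forbidden (parity, ΔS, ΔL, ΔJ).
(a)–(c): allowed.
(a)–(d): allowed.
(b)–(c): forbidden (ΔS, ΔL, ΔJ).
(b)–(d): forbidden (ΔS, ΔL, ΔJ).
(c)–(d): forbidden (parity).
Allowed pairs: 2 of 6.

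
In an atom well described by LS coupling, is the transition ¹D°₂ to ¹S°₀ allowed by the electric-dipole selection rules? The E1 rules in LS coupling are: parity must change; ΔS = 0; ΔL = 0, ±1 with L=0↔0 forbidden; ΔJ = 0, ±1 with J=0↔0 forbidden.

Parity must change: odd → odd — fails.
ΔS = 0: S: 0 → 0 — ok.
ΔL = 0, ±1 (not L=0↔0): L: 2 → 0, ΔL = -2 — fails.
ΔJ = 0, ±1 (not J=0↔0): J: 2 → 0, ΔJ = -2 — fails.
Rule(s) violated: parity, ΔL, ΔJ.

forbidden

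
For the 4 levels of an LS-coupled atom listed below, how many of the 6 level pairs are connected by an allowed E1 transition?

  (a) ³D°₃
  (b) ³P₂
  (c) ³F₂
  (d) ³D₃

3

(a)–(b): allowed.
(a)–(c): allowed.
(a)–(d): allowed.
(b)–(c): forbidden (parity, ΔL).
(b)–(d): forbidden (parity).
(c)–(d): forbidden (parity).
Allowed pairs: 3 of 6.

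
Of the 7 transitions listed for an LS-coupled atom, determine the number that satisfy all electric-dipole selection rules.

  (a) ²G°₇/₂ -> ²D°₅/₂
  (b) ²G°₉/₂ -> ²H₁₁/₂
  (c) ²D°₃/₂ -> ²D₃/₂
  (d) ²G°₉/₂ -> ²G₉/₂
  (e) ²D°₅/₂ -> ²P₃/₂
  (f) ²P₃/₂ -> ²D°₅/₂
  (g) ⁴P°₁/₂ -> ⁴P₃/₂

6

(a) forbidden (parity, ΔL fail)
(b) allowed
(c) allowed
(d) allowed
(e) allowed
(f) allowed
(g) allowed
Total allowed: 6 of 7.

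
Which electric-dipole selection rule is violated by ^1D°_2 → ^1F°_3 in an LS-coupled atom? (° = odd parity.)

parity

Reading off the term symbols: S 0→0, L 2→3, J 2→3, parity odd→odd.
Parity must change: odd → odd — fails.
ΔS = 0: S: 0 → 0 — ok.
ΔL = 0, ±1 (not L=0↔0): L: 2 → 3, ΔL = +1 — ok.
ΔJ = 0, ±1 (not J=0↔0): J: 2 → 3, ΔJ = +1 — ok.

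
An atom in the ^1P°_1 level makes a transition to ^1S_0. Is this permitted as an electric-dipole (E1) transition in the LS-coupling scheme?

allowed

ΔL = 0, ±1 (not L=0↔0): L: 1 → 0, ΔL = -1 — ✓.
Parity must change: odd → even — ✓.
ΔJ = 0, ±1 (not J=0↔0): J: 1 → 0, ΔJ = -1 — ✓.
ΔS = 0: S: 0 → 0 — ✓.
All four E1 rules are satisfied.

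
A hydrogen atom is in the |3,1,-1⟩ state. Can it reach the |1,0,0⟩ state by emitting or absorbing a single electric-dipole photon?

Δl = 0 − 1 = -1; the E1 rule Δl = ±1 is ok.
Δm_l = 0 − (-1) = +1. E1 requires Δm_l = 0, ±1: ok.
All E1 selection rules are satisfied.

allowed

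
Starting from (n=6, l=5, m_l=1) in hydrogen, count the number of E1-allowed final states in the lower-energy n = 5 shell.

E1 requires Δl = ±1, so l_f ∈ {4, 6}; with 0 ≤ l_f ≤ n_f−1 = 4, the allowed l_f values are {4}.
For l_f = 4: m_f ∈ {m_i−1, m_i, m_i+1} ∩ [−4, 4] = {0, 1, 2} → 3 states.
Total: 3.

3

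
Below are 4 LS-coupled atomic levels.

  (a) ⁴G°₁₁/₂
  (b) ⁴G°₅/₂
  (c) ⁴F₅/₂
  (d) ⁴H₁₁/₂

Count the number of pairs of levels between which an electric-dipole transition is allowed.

(a)–(b): forbidden (parity, ΔJ).
(a)–(c): forbidden (ΔJ).
(a)–(d): allowed.
(b)–(c): allowed.
(b)–(d): forbidden (ΔJ).
(c)–(d): forbidden (parity, ΔL, ΔJ).
Allowed pairs: 2 of 6.

2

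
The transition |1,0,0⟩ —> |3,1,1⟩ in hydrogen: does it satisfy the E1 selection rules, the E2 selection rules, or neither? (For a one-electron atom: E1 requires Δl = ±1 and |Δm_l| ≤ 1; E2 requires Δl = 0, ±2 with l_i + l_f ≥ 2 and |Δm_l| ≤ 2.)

E1

Δl = 1 − 0 = +1; l_i + l_f = 1.
Δm_l = +1.
E1 (Δl = ±1, |Δm_l| ≤ 1): satisfied.
E2 (Δl = 0,±2, l_i+l_f ≥ 2, |Δm_l| ≤ 2): not satisfied.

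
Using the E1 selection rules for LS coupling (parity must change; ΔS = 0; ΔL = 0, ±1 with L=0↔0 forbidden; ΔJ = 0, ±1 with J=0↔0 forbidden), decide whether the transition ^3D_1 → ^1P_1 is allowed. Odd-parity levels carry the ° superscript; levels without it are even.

forbidden

Initial level: S=1, L=2, J=1, parity even. Final level: S=0, L=1, J=1, parity even.
Parity must change: even → even — ✗.
ΔS = 0: S: 1 → 0 — ✗.
ΔL = 0, ±1 (not L=0↔0): L: 2 → 1, ΔL = -1 — ✓.
ΔJ = 0, ±1 (not J=0↔0): J: 1 → 1, ΔJ = +0 — ✓.
Rule(s) violated: parity, ΔS.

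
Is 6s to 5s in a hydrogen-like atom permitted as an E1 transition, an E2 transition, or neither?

Δl = 0 − 0 = +0; l_i + l_f = 0.
E1 (Δl = ±1): not satisfied.
E2 (Δl = 0,±2, l_i+l_f ≥ 2): not satisfied.

neither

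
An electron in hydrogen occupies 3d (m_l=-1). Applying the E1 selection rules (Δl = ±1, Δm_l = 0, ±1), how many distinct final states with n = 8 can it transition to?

5

E1 requires Δl = ±1, so l_f ∈ {1, 3}; with 0 ≤ l_f ≤ n_f−1 = 7, the allowed l_f values are {1, 3}.
For l_f = 1: m_f ∈ {m_i−1, m_i, m_i+1} ∩ [−1, 1] = {-1, 0} → 2 states.
For l_f = 3: m_f ∈ {m_i−1, m_i, m_i+1} ∩ [−3, 3] = {-2, -1, 0} → 3 states.
Total: 5.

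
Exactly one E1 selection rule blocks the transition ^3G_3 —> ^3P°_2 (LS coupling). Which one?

Parity must change: even → odd — ok.
ΔS = 0: S: 1 → 1 — ok.
ΔL = 0, ±1 (not L=0↔0): L: 4 → 1, ΔL = -3 — fails.
ΔJ = 0, ±1 (not J=0↔0): J: 3 → 2, ΔJ = -1 — ok.

the ΔL = 0, ±1 rule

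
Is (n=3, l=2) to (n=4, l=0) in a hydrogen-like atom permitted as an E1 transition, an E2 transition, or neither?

E2

Δl = 0 − 2 = -2; l_i + l_f = 2.
E1 (Δl = ±1): not satisfied.
E2 (Δl = 0,±2, l_i+l_f ≥ 2): satisfied.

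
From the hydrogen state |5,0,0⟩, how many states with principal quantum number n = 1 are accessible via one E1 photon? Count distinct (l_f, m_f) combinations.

0

E1 requires l_f ∈ {-1, 1}, but neither lies in [0, 0], so no final state is reachable.
Total: 0.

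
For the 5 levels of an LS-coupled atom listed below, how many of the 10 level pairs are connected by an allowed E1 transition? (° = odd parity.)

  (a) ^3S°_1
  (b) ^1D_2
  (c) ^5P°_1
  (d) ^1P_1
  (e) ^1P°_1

2

(a)–(b): forbidden (ΔS, ΔL).
(a)–(c): forbidden (parity, ΔS).
(a)–(d): forbidden (ΔS).
(a)–(e): forbidden (parity, ΔS).
(b)–(c): forbidden (ΔS).
(b)–(d): forbidden (parity).
(b)–(e): allowed.
(c)–(d): forbidden (ΔS).
(c)–(e): forbidden (parity, ΔS).
(d)–(e): allowed.
Allowed pairs: 2 of 10.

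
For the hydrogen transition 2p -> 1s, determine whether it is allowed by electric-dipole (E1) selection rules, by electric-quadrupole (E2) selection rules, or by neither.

E1

Δl = 0 − 1 = -1; l_i + l_f = 1.
E1 (Δl = ±1): satisfied.
E2 (Δl = 0,±2, l_i+l_f ≥ 2): not satisfied.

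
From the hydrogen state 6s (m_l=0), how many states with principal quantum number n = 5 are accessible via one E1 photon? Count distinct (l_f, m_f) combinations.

3

E1 requires Δl = ±1, so l_f ∈ {-1, 1}; with 0 ≤ l_f ≤ n_f−1 = 4, the allowed l_f values are {1}.
For l_f = 1: m_f ∈ {m_i−1, m_i, m_i+1} ∩ [−1, 1] = {-1, 0, 1} → 3 states.
Total: 3.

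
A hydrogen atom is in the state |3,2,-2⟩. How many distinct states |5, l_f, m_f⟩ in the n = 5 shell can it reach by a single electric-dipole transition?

4

E1 requires Δl = ±1, so l_f ∈ {1, 3}; with 0 ≤ l_f ≤ n_f−1 = 4, the allowed l_f values are {1, 3}.
For l_f = 1: m_f ∈ {m_i−1, m_i, m_i+1} ∩ [−1, 1] = {-1} → 1 state.
For l_f = 3: m_f ∈ {m_i−1, m_i, m_i+1} ∩ [−3, 3] = {-3, -2, -1} → 3 states.
Total: 4.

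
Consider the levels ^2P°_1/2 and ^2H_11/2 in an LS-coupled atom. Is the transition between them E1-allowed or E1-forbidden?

forbidden

ΔJ = 0, ±1 (not J=0↔0): J: 1/2 → 11/2, ΔJ = +5 — fails.
ΔL = 0, ±1 (not L=0↔0): L: 1 → 5, ΔL = +4 — fails.
Parity must change: odd → even — passes.
ΔS = 0: S: 1/2 → 1/2 — passes.
Rule(s) violated: ΔL, ΔJ.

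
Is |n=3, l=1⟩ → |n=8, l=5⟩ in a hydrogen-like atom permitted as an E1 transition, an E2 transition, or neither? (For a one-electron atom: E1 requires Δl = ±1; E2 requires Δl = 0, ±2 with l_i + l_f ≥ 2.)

neither

Δl = 5 − 1 = +4; l_i + l_f = 6.
E1 (Δl = ±1): not satisfied.
E2 (Δl = 0,±2, l_i+l_f ≥ 2): not satisfied.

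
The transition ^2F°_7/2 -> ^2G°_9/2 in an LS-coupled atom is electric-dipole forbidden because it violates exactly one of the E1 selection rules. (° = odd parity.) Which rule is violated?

Parity must change: odd → odd — violated.
ΔS = 0: S: 1/2 → 1/2 — satisfied.
ΔL = 0, ±1 (not L=0↔0): L: 3 → 4, ΔL = +1 — satisfied.
ΔJ = 0, ±1 (not J=0↔0): J: 7/2 → 9/2, ΔJ = +1 — satisfied.

parity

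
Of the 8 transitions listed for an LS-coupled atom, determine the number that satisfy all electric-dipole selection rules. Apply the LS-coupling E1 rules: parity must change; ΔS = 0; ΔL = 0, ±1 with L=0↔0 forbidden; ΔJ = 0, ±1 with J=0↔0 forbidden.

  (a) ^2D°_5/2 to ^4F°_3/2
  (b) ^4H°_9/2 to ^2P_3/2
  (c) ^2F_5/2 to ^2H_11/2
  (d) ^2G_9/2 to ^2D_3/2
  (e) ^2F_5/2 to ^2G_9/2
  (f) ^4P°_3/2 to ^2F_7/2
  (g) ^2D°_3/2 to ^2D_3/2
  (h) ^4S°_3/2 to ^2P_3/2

(a) forbidden (parity, ΔS fail)
(b) forbidden (ΔS, ΔL, ΔJ fail)
(c) forbidden (parity, ΔL, ΔJ fail)
(d) forbidden (parity, ΔL, ΔJ fail)
(e) forbidden (parity, ΔJ fail)
(f) forbidden (ΔS, ΔL, ΔJ fail)
(g) allowed
(h) forbidden (ΔS fails)
Total allowed: 1 of 8.

1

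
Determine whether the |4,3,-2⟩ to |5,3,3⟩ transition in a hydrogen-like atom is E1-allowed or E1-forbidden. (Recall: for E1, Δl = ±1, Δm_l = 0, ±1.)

Δl = 3 − 3 = +0; the E1 rule Δl = ±1 is ✗.
m_l: -2 → 3 (Δm_l = +5). |Δm_l| ≤ 1 ✗.
The transition is electric-dipole forbidden.

forbidden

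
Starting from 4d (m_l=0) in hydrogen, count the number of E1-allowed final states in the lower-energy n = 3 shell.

3

E1 requires Δl = ±1, so l_f ∈ {1, 3}; with 0 ≤ l_f ≤ n_f−1 = 2, the allowed l_f values are {1}.
For l_f = 1: m_f ∈ {m_i−1, m_i, m_i+1} ∩ [−1, 1] = {-1, 0, 1} → 3 states.
Total: 3.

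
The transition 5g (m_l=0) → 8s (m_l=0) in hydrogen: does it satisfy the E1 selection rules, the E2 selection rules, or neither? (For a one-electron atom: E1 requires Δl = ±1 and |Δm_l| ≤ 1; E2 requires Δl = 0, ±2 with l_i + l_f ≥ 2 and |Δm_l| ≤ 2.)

Δl = 0 − 4 = -4; l_i + l_f = 4.
Δm_l = +0.
E1 (Δl = ±1, |Δm_l| ≤ 1): not satisfied.
E2 (Δl = 0,±2, l_i+l_f ≥ 2, |Δm_l| ≤ 2): not satisfied.

neither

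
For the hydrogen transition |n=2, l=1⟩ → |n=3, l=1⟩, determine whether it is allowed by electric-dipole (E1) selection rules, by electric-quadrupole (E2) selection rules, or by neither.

Δl = 1 − 1 = +0; l_i + l_f = 2.
E1 (Δl = ±1): not satisfied.
E2 (Δl = 0,±2, l_i+l_f ≥ 2): satisfied.

E2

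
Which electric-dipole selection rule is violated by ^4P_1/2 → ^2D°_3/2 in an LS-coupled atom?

Parity must change: even → odd — ok.
ΔJ = 0, ±1 (not J=0↔0): J: 1/2 → 3/2, ΔJ = +1 — ok.
ΔL = 0, ±1 (not L=0↔0): L: 1 → 2, ΔL = +1 — ok.
ΔS = 0: S: 3/2 → 1/2 — fails.

the ΔS = 0 rule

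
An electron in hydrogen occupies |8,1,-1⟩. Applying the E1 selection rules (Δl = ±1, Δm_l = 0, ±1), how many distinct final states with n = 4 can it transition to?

4

E1 requires Δl = ±1, so l_f ∈ {0, 2}; with 0 ≤ l_f ≤ n_f−1 = 3, the allowed l_f values are {0, 2}.
For l_f = 0: m_f ∈ {m_i−1, m_i, m_i+1} ∩ [−0, 0] = {0} → 1 state.
For l_f = 2: m_f ∈ {m_i−1, m_i, m_i+1} ∩ [−2, 2] = {-2, -1, 0} → 3 states.
Total: 4.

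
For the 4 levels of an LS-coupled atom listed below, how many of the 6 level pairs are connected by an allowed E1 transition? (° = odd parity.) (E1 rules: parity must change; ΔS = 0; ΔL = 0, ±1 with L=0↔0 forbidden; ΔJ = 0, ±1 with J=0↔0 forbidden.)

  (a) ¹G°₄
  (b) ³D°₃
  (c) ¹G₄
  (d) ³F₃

(a)–(b): forbidden (parity, ΔS, ΔL).
(a)–(c): allowed.
(a)–(d): forbidden (ΔS).
(b)–(c): forbidden (ΔS, ΔL).
(b)–(d): allowed.
(c)–(d): forbidden (parity, ΔS).
Allowed pairs: 2 of 6.

2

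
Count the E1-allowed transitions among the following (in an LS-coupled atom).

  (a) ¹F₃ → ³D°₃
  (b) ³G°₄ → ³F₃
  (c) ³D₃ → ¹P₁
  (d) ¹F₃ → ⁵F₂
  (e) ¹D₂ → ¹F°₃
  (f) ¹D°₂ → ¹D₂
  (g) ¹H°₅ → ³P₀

3

(a) forbidden (ΔS fails)
(b) allowed
(c) forbidden (parity, ΔS, ΔJ fail)
(d) forbidden (parity, ΔS fail)
(e) allowed
(f) allowed
(g) forbidden (ΔS, ΔL, ΔJ fail)
Total allowed: 3 of 7.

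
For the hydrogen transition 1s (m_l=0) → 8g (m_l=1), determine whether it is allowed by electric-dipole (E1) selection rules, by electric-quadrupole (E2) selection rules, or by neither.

neither

Δl = 4 − 0 = +4; l_i + l_f = 4.
Δm_l = +1.
E1 (Δl = ±1, |Δm_l| ≤ 1): not satisfied.
E2 (Δl = 0,±2, l_i+l_f ≥ 2, |Δm_l| ≤ 2): not satisfied.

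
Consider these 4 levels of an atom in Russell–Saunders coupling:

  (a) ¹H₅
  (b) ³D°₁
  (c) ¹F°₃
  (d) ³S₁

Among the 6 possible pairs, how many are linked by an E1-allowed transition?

(a)–(b): forbidden (ΔS, ΔL, ΔJ).
(a)–(c): forbidden (ΔL, ΔJ).
(a)–(d): forbidden (parity, ΔS, ΔL, ΔJ).
(b)–(c): forbidden (parity, ΔS, ΔJ).
(b)–(d): forbidden (ΔL).
(c)–(d): forbidden (ΔS, ΔL, ΔJ).
Allowed pairs: 0 of 6.

0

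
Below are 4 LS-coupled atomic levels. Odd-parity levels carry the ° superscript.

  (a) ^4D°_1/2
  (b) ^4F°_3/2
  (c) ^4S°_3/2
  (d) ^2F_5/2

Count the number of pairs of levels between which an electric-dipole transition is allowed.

0

(a)–(b): forbidden (parity).
(a)–(c): forbidden (parity, ΔL).
(a)–(d): forbidden (ΔS, ΔJ).
(b)–(c): forbidden (parity, ΔL).
(b)–(d): forbidden (ΔS).
(c)–(d): forbidden (ΔS, ΔL).
Allowed pairs: 0 of 6.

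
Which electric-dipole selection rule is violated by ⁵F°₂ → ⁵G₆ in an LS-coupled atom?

the ΔJ = 0, ±1 rule

Parity must change: odd → even — ok.
ΔS = 0: S: 2 → 2 — ok.
ΔL = 0, ±1 (not L=0↔0): L: 3 → 4, ΔL = +1 — ok.
ΔJ = 0, ±1 (not J=0↔0): J: 2 → 6, ΔJ = +4 — fails.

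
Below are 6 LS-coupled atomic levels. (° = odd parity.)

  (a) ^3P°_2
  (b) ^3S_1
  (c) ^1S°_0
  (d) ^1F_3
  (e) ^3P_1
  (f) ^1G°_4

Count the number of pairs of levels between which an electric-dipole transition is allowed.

3

(a)–(b): allowed.
(a)–(c): forbidden (parity, ΔS, ΔJ).
(a)–(d): forbidden (ΔS, ΔL).
(a)–(e): allowed.
(a)–(f): forbidden (parity, ΔS, ΔL, ΔJ).
(b)–(c): forbidden (ΔS, ΔL).
(b)–(d): forbidden (parity, ΔS, ΔL, ΔJ).
(b)–(e): forbidden (parity).
(b)–(f): forbidden (ΔS, ΔL, ΔJ).
(c)–(d): forbidden (ΔL, ΔJ).
(c)–(e): forbidden (ΔS).
(c)–(f): forbidden (parity, ΔL, ΔJ).
(d)–(e): forbidden (parity, ΔS, ΔL, ΔJ).
(d)–(f): allowed.
(e)–(f): forbidden (ΔS, ΔL, ΔJ).
Allowed pairs: 3 of 15.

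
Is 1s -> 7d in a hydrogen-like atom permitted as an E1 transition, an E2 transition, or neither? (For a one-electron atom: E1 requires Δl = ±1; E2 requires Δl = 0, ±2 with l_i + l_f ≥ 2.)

Δl = 2 − 0 = +2; l_i + l_f = 2.
E1 (Δl = ±1): not satisfied.
E2 (Δl = 0,±2, l_i+l_f ≥ 2): satisfied.

E2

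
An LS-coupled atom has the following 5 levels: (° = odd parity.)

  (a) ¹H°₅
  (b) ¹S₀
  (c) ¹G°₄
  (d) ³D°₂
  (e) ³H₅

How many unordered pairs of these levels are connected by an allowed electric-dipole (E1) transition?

0

(a)–(b): forbidden (ΔL, ΔJ).
(a)–(c): forbidden (parity).
(a)–(d): forbidden (parity, ΔS, ΔL, ΔJ).
(a)–(e): forbidden (ΔS).
(b)–(c): forbidden (ΔL, ΔJ).
(b)–(d): forbidden (ΔS, ΔL, ΔJ).
(b)–(e): forbidden (parity, ΔS, ΔL, ΔJ).
(c)–(d): forbidden (parity, ΔS, ΔL, ΔJ).
(c)–(e): forbidden (ΔS).
(d)–(e): forbidden (ΔL, ΔJ).
Allowed pairs: 0 of 10.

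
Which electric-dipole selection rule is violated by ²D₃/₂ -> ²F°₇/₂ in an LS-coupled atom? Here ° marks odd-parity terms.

the ΔJ = 0, ±1 rule

Reading off the term symbols: S 1/2→1/2, L 2→3, J 3/2→7/2, parity even→odd.
Parity must change: even → odd — ✓.
ΔS = 0: S: 1/2 → 1/2 — ✓.
ΔJ = 0, ±1 (not J=0↔0): J: 3/2 → 7/2, ΔJ = +2 — ✗.
ΔL = 0, ±1 (not L=0↔0): L: 2 → 3, ΔL = +1 — ✓.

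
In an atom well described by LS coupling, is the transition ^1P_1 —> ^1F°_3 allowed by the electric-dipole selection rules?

Reading off the term symbols: S 0→0, L 1→3, J 1→3, parity even→odd.
Parity must change: even → odd — satisfied.
ΔS = 0: S: 0 → 0 — satisfied.
ΔL = 0, ±1 (not L=0↔0): L: 1 → 3, ΔL = +2 — violated.
ΔJ = 0, ±1 (not J=0↔0): J: 1 → 3, ΔJ = +2 — violated.
Rule(s) violated: ΔL, ΔJ.

forbidden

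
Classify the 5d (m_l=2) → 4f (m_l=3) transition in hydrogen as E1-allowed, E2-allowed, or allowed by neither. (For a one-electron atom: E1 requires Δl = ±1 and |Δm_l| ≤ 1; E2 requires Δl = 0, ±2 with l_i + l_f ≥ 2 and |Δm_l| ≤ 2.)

E1

Δl = 3 − 2 = +1; l_i + l_f = 5.
Δm_l = +1.
E1 (Δl = ±1, |Δm_l| ≤ 1): satisfied.
E2 (Δl = 0,±2, l_i+l_f ≥ 2, |Δm_l| ≤ 2): not satisfied.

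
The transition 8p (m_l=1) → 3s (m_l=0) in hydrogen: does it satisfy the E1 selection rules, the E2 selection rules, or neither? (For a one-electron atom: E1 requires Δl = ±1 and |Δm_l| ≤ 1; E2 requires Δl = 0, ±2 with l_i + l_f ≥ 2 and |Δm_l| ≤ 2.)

Δl = 0 − 1 = -1; l_i + l_f = 1.
Δm_l = -1.
E1 (Δl = ±1, |Δm_l| ≤ 1): satisfied.
E2 (Δl = 0,±2, l_i+l_f ≥ 2, |Δm_l| ≤ 2): not satisfied.

E1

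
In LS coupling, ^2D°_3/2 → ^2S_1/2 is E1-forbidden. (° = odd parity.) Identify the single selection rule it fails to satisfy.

ΔJ = 0, ±1 (not J=0↔0): J: 3/2 → 1/2, ΔJ = -1 — ✓.
ΔL = 0, ±1 (not L=0↔0): L: 2 → 0, ΔL = -2 — ✗.
Parity must change: odd → even — ✓.
ΔS = 0: S: 1/2 → 1/2 — ✓.

the ΔL = 0, ±1 rule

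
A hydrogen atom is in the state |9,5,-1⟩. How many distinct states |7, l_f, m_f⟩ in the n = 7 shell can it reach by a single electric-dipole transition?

6

E1 requires Δl = ±1, so l_f ∈ {4, 6}; with 0 ≤ l_f ≤ n_f−1 = 6, the allowed l_f values are {4, 6}.
For l_f = 4: m_f ∈ {m_i−1, m_i, m_i+1} ∩ [−4, 4] = {-2, -1, 0} → 3 states.
For l_f = 6: m_f ∈ {m_i−1, m_i, m_i+1} ∩ [−6, 6] = {-2, -1, 0} → 3 states.
Total: 6.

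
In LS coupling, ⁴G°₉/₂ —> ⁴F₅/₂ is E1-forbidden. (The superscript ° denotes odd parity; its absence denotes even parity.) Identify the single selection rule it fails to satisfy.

Reading off the term symbols: S 3/2→3/2, L 4→3, J 9/2→5/2, parity odd→even.
Parity must change: odd → even — ✓.
ΔS = 0: S: 3/2 → 3/2 — ✓.
ΔL = 0, ±1 (not L=0↔0): L: 4 → 3, ΔL = -1 — ✓.
ΔJ = 0, ±1 (not J=0↔0): J: 9/2 → 5/2, ΔJ = -2 — ✗.

the ΔJ = 0, ±1 rule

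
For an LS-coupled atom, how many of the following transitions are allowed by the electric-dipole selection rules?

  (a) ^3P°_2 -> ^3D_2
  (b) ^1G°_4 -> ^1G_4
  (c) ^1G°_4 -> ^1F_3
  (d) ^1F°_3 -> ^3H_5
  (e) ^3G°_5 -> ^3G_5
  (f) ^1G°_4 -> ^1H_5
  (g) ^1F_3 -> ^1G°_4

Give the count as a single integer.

6

(a) allowed
(b) allowed
(c) allowed
(d) forbidden (ΔS, ΔL, ΔJ fail)
(e) allowed
(f) allowed
(g) allowed
Total allowed: 6 of 7.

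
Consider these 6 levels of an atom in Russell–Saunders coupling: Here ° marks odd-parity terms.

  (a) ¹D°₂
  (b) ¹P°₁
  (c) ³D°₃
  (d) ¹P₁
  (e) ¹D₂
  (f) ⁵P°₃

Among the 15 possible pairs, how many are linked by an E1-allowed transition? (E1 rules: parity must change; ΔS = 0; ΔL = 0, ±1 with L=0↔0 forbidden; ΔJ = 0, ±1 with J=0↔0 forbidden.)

4

(a)–(b): forbidden (parity).
(a)–(c): forbidden (parity, ΔS).
(a)–(d): allowed.
(a)–(e): allowed.
(a)–(f): forbidden (parity, ΔS).
(b)–(c): forbidden (parity, ΔS, ΔJ).
(b)–(d): allowed.
(b)–(e): allowed.
(b)–(f): forbidden (parity, ΔS, ΔJ).
(c)–(d): forbidden (ΔS, ΔJ).
(c)–(e): forbidden (ΔS).
(c)–(f): forbidden (parity, ΔS).
(d)–(e): forbidden (parity).
(d)–(f): forbidden (ΔS, ΔJ).
(e)–(f): forbidden (ΔS).
Allowed pairs: 4 of 15.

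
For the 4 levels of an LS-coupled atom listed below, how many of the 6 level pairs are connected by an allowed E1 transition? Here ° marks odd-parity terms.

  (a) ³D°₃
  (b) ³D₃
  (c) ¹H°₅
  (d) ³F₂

(a)–(b): allowed.
(a)–(c): forbidden (parity, ΔS, ΔL, ΔJ).
(a)–(d): allowed.
(b)–(c): forbidden (ΔS, ΔL, ΔJ).
(b)–(d): forbidden (parity).
(c)–(d): forbidden (ΔS, ΔL, ΔJ).
Allowed pairs: 2 of 6.

2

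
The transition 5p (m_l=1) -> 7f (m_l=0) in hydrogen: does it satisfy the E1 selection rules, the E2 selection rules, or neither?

Δl = 3 − 1 = +2; l_i + l_f = 4.
Δm_l = -1.
E1 (Δl = ±1, |Δm_l| ≤ 1): not satisfied.
E2 (Δl = 0,±2, l_i+l_f ≥ 2, |Δm_l| ≤ 2): satisfied.

E2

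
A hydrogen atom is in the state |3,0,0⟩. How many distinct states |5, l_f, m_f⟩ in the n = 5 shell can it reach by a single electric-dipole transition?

E1 requires Δl = ±1, so l_f ∈ {-1, 1}; with 0 ≤ l_f ≤ n_f−1 = 4, the allowed l_f values are {1}.
For l_f = 1: m_f ∈ {m_i−1, m_i, m_i+1} ∩ [−1, 1] = {-1, 0, 1} → 3 states.
Total: 3.

3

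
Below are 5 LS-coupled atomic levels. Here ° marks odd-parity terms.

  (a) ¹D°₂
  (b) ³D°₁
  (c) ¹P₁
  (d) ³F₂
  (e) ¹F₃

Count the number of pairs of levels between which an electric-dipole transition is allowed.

3

(a)–(b): forbidden (parity, ΔS).
(a)–(c): allowed.
(a)–(d): forbidden (ΔS).
(a)–(e): allowed.
(b)–(c): forbidden (ΔS).
(b)–(d): allowed.
(b)–(e): forbidden (ΔS, ΔJ).
(c)–(d): forbidden (parity, ΔS, ΔL).
(c)–(e): forbidden (parity, ΔL, ΔJ).
(d)–(e): forbidden (parity, ΔS).
Allowed pairs: 3 of 10.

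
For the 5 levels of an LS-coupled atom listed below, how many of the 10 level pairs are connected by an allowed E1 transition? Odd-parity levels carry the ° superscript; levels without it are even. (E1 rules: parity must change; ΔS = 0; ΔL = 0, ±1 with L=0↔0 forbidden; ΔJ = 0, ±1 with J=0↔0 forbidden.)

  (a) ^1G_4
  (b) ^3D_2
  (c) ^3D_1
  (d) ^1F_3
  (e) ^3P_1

(a)–(b): forbidden (parity, ΔS, ΔL, ΔJ).
(a)–(c): forbidden (parity, ΔS, ΔL, ΔJ).
(a)–(d): forbidden (parity).
(a)–(e): forbidden (parity, ΔS, ΔL, ΔJ).
(b)–(c): forbidden (parity).
(b)–(d): forbidden (parity, ΔS).
(b)–(e): forbidden (parity).
(c)–(d): forbidden (parity, ΔS, ΔJ).
(c)–(e): forbidden (parity).
(d)–(e): forbidden (parity, ΔS, ΔL, ΔJ).
Allowed pairs: 0 of 10.

0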